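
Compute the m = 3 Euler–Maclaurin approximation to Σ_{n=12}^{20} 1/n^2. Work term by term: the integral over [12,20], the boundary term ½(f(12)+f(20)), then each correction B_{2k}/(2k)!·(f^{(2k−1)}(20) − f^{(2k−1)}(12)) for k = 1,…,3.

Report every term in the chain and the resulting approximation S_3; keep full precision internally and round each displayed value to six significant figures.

S_3 ≈ 0.0381310

∫_12^20 1/x^2 dx evaluates to 0.0333333.
Boundary: ½(f(12) + f(20)) = ½(0.00694444 + 0.00250000) = 0.00472222.
Running total after boundary: 0.0380556.
Correction k=1: B_{2}/2! · (f^{(1)}(20) − f^{(1)}(12)) = 1/12 · (-0.000250000 − (-0.00115741)) = 7.56173e-05.
After k=1: 0.0381312.
Correction k=2: B_{4}/4! · (f^{(3)}(20) − f^{(3)}(12)) = −1/720 · (-7.50000e-06 − (-9.64506e-05)) = -1.23543e-07.
After k=2: 0.0381310.
Correction k=3: B_{6}/6! · (f^{(5)}(20) − f^{(5)}(12)) = 1/30240 · (-5.62500e-07 − (-2.00939e-05)) = 6.45879e-10.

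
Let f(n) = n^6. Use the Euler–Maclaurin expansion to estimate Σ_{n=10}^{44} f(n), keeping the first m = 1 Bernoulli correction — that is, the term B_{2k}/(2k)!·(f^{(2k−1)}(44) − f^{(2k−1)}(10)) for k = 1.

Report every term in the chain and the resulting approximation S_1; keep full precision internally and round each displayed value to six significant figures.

The integral term ∫_10^44 x^6 dx = 4.56097e+10.
½[f(10) + f(44)] = ½[1.00000e+06 + 7.25631e+09] = 3.62866e+09.
Integral + boundary = 4.92383e+10.
Order-1 term: 1/12 · (9.89497e+08 − 600000) = 8.24081e+07.

S_1 ≈ 4.93208e+10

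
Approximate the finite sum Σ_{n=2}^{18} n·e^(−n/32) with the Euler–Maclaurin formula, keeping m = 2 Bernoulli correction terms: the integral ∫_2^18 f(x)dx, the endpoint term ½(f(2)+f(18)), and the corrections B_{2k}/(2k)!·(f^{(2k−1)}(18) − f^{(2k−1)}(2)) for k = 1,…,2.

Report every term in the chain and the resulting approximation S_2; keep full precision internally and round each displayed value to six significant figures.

S_2 ≈ 116.444

The integral term ∫_2^18 x·e^(−x/32) dx = 110.429.
Boundary: ½(f(2) + f(18)) = ½(1.87883 + 10.2561) = 6.06746.
Integral + boundary = 116.496.
Order-1 term: 1/12 · (0.249280 − 0.880700) = -0.0526183.
Partial sum through k=1: 116.444.
Order-2 term: −1/720 · (0.00135629 − 0.00269485) = 1.85910e-06.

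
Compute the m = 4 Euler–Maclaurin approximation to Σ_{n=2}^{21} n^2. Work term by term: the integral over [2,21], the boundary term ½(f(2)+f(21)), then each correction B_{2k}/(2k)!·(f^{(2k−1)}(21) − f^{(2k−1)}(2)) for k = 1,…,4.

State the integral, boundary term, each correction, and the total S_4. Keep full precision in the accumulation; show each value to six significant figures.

Integral: ∫_2^21 x^2 dx = 3084.33.
½[f(2) + f(21)] = ½[4.00000 + 441.000] = 222.500.
Integral + boundary = 3306.83.
Order-1 term: 1/12 · (42.0000 − 4.00000) = 3.16667.
Partial sum through k=1: 3310.00.
Order-2 term: −1/720 · (0.00000 − 0.00000) = 0.00000.
Partial sum through k=2: 3310.00.
Order-3 term: 1/30240 · (0.00000 − 0.00000) = 0.00000.
Partial sum through k=3: 3310.00.
Order-4 term: −1/1209600 · (0.00000 − 0.00000) = 0.00000.

S_4 ≈ 3310.00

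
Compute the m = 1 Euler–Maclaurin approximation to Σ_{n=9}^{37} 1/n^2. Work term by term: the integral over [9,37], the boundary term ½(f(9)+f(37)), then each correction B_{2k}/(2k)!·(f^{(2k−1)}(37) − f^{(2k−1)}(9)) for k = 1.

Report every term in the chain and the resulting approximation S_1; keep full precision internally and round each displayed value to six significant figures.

Integral: ∫_9^37 1/x^2 dx = 0.0840841.
½[f(9) + f(37)] = ½[0.0123457 + 0.000730460] = 0.00653807.
Integral + boundary = 0.0906222.
k=1: B_{2}/(2)! × [f^{(1)}(37) − f^{(1)}(9)] = 1/12 × (-3.94843e-05 − (-0.00274348)) = 0.000225333.

S_1 ≈ 0.0908475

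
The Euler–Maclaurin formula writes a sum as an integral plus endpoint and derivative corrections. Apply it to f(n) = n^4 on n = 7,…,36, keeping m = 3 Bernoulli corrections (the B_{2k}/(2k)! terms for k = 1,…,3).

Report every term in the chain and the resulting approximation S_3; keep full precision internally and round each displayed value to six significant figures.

S_3 ≈ 1.29463e+07

The integral term ∫_7^36 x^4 dx = 1.20899e+07.
Boundary: ½(f(7) + f(36)) = ½(2401.00 + 1.67962e+06) = 841008.
Running total after boundary: 1.29309e+07.
Correction k=1: B_{2}/2! · (f^{(1)}(36) − f^{(1)}(7)) = 1/12 · (186624 − 1372.00) = 15437.7.
After k=1: 1.29463e+07.
Correction k=2: B_{4}/4! · (f^{(3)}(36) − f^{(3)}(7)) = −1/720 · (864.000 − 168.000) = -0.966667.
After k=2: 1.29463e+07.
Correction k=3: B_{6}/6! · (f^{(5)}(36) − f^{(5)}(7)) = 1/30240 · (0.00000 − 0.00000) = 0.00000.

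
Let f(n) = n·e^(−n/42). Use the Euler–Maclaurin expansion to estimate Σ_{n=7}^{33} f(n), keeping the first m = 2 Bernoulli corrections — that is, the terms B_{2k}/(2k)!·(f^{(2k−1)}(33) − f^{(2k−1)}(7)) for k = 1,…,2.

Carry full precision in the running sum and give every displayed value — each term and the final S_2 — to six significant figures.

S_2 ≈ 316.741

Integral: ∫_7^33 x·e^(−x/42) dx = 306.308.
Endpoint term: (f(7) + f(33))/2 = (5.92537 + 15.0412)/2 = 10.4833.
Running total after boundary: 316.792.
Order-1 term: 1/12 · (0.0976701 − 0.705401) = -0.0506443.
Running total after k=1: 316.741.
Order-2 term: −1/720 · (0.000572142 − 0.00135962) = 1.09372e-06.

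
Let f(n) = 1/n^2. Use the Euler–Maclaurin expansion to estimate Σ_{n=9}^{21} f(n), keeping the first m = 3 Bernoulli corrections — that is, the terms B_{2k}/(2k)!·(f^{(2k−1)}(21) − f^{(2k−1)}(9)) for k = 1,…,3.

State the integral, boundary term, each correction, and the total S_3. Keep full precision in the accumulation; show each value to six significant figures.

∫_9^21 1/x^2 dx evaluates to 0.0634921.
Endpoint term: (f(9) + f(21))/2 = (0.0123457 + 0.00226757)/2 = 0.00730663.
Running total after boundary: 0.0707987.
Order-1 term: 1/12 · (-0.000215959 − (-0.00274348)) = 0.000210627.
After k=1: 0.0710093.
Order-2 term: −1/720 · (-5.87645e-06 − (-0.000406442)) = -5.56341e-07.
After k=2: 0.0710088.
Order-3 term: 1/30240 · (-3.99758e-07 − (-0.000150534)) = 4.96476e-09.

S_3 ≈ 0.0710088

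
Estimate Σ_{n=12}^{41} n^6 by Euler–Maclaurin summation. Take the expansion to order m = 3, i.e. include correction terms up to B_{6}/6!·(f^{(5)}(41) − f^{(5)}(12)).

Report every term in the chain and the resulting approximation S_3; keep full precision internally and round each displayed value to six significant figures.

S_3 ≈ 3.02513e+10

Integral: ∫_12^41 x^6 dx = 2.78169e+10.
½[f(12) + f(41)] = ½[2.98598e+06 + 4.75010e+09] = 2.37655e+09.
So far: 3.01935e+10.
Order-1 term: 1/12 · (6.95137e+08 − 1.49299e+06) = 5.78037e+07.
After k=1: 3.02513e+10.
Order-2 term: −1/720 · (8.27052e+06 − 207360) = -11198.8.
After k=2: 3.02513e+10.
Order-3 term: 1/30240 · (29520.0 − 8640.00) = 0.690476.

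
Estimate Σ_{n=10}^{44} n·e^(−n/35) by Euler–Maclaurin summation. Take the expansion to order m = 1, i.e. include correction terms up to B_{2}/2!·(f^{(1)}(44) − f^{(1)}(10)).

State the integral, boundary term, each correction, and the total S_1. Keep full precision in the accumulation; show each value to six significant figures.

Integral: ∫_10^44 x·e^(−x/35) dx = 397.029.
Boundary: ½(f(10) + f(44)) = ½(7.51477 + 12.5165) = 10.0156.
Integral + boundary = 407.045.
k=1: B_{2}/(2)! × [f^{(1)}(44) − f^{(1)}(10)] = 1/12 × (-0.0731483 − 0.536769) = -0.0508265.

S_1 ≈ 406.994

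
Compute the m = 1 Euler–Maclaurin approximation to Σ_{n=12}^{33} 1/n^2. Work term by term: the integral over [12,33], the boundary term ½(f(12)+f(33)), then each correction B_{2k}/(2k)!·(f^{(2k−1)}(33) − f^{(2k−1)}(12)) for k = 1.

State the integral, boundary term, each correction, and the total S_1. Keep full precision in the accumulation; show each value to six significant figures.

S_1 ≈ 0.0570535

Integral: ∫_12^33 1/x^2 dx = 0.0530303.
Boundary: ½(f(12) + f(33)) = ½(0.00694444 + 0.000918274) = 0.00393136.
Running total after boundary: 0.0569617.
k=1: B_{2}/(2)! × [f^{(1)}(33) − f^{(1)}(12)] = 1/12 × (-5.56529e-05 − (-0.00115741)) = 9.18129e-05.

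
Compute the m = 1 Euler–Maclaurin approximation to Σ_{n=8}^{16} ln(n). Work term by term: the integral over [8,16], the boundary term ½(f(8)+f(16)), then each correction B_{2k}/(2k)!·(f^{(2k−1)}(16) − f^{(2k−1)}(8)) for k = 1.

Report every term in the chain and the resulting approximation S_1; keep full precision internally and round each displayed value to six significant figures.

S_1 ≈ 22.1467

The integral term ∫_8^16 ln(x) dx = 19.7259.
Boundary: ½(f(8) + f(16)) = ½(2.07944 + 2.77259) = 2.42602.
So far: 22.1519.
Order-1 term: 1/12 · (0.0625000 − 0.125000) = -0.00520833.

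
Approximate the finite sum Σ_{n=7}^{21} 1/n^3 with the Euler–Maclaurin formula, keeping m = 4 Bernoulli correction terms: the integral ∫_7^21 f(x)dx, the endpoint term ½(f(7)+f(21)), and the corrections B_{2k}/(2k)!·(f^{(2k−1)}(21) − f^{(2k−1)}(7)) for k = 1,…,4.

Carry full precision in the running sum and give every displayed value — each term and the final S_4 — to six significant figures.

∫_7^21 1/x^3 dx evaluates to 0.00907029.
Endpoint term: (f(7) + f(21))/2 = (0.00291545 + 0.000107980)/2 = 0.00151172.
So far: 0.0105820.
Order-1 term: 1/12 · (-1.54257e-05 − (-0.00124948)) = 0.000102838.
Partial sum through k=1: 0.0106848.
Order-2 term: −1/720 · (-6.99577e-07 − (-0.000509992)) = -7.07350e-07.
Partial sum through k=2: 0.0106841.
Order-3 term: 1/30240 · (-6.66264e-08 − (-0.000437136)) = 1.44533e-08.
Partial sum through k=3: 0.0106842.
Order-4 term: −1/1209600 · (-1.08778e-08 − (-0.000642322)) = -5.31011e-10.

S_4 ≈ 0.0106842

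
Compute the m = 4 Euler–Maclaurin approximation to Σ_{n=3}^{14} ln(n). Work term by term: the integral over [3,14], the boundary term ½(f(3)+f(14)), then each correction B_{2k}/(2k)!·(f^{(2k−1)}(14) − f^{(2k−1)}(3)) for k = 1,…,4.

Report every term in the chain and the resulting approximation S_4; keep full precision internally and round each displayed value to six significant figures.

S_4 ≈ 24.4981

∫_3^14 ln(x) dx evaluates to 22.6510.
½[f(3) + f(14)] = ½[1.09861 + 2.63906] = 1.86883.
Running total after boundary: 24.5198.
Correction k=1: B_{2}/2! · (f^{(1)}(14) − f^{(1)}(3)) = 1/12 · (0.0714286 − 0.333333) = -0.0218254.
Running total after k=1: 24.4980.
Correction k=2: B_{4}/4! · (f^{(3)}(14) − f^{(3)}(3)) = −1/720 · (0.000728863 − 0.0740741) = 0.000101868.
Running total after k=2: 24.4981.
Correction k=3: B_{6}/6! · (f^{(5)}(14) − f^{(5)}(3)) = 1/30240 · (4.46243e-05 − 0.0987654) = -3.26458e-06.
Running total after k=3: 24.4981.
Correction k=4: B_{8}/8! · (f^{(7)}(14) − f^{(7)}(3)) = −1/1209600 · (6.83024e-06 − 0.329218) = 2.72165e-07.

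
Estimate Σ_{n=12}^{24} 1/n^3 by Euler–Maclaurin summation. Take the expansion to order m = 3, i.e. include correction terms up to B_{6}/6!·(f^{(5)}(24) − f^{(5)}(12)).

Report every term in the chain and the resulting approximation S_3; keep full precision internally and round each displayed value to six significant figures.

S_3 ≈ 0.00294096

Integral: ∫_12^24 1/x^3 dx = 0.00260417.
Boundary: ½(f(12) + f(24)) = ½(0.000578704 + 7.23380e-05) = 0.000325521.
Running total after boundary: 0.00292969.
Order-1 term: 1/12 · (-9.04225e-06 − (-0.000144676)) = 1.13028e-05.
After k=1: 0.00294099.
Order-2 term: −1/720 · (-3.13967e-07 − (-2.00939e-05)) = -2.74721e-08.
After k=2: 0.00294096.
Order-3 term: 1/30240 · (-2.28934e-08 − (-5.86071e-06)) = 1.93050e-10.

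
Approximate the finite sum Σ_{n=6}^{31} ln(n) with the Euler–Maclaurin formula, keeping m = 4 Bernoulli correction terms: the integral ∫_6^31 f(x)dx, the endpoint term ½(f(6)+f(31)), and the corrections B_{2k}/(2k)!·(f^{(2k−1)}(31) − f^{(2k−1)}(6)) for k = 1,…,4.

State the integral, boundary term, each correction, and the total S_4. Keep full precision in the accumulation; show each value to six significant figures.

S_4 ≈ 73.3047

∫_6^31 ln(x) dx evaluates to 70.7030.
½[f(6) + f(31)] = ½[1.79176 + 3.43399] = 2.61287.
Running total after boundary: 73.3159.
k=1: B_{2}/(2)! × [f^{(1)}(31) − f^{(1)}(6)] = 1/12 × (0.0322581 − 0.166667) = -0.0112007.
Running total after k=1: 73.3047.
k=2: B_{4}/(4)! × [f^{(3)}(31) − f^{(3)}(6)] = −1/720 × (6.71344e-05 − 0.00925926) = 1.27668e-05.
Running total after k=2: 73.3047.
k=3: B_{6}/(6)! × [f^{(5)}(31) − f^{(5)}(6)] = 1/30240 × (8.38306e-07 − 0.00308642) = -1.02036e-07.
Running total after k=3: 73.3047.
k=4: B_{8}/(8)! × [f^{(7)}(31) − f^{(7)}(6)] = −1/1209600 × (2.61698e-08 − 0.00257202) = 2.12631e-09.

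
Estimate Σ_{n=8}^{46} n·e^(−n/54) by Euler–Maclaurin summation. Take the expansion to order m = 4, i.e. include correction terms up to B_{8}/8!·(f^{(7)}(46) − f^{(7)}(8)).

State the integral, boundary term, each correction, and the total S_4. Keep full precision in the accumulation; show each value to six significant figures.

S_4 ≈ 596.427

The integral term ∫_8^46 x·e^(−x/54) dx = 583.221.
Boundary: ½(f(8) + f(46)) = ½(6.89843 + 19.6247) = 13.2616.
Running total after boundary: 596.483.
Correction k=1: B_{2}/2! · (f^{(1)}(46) − f^{(1)}(8)) = 1/12 · (0.0632036 − 0.734555) = -0.0559459.
Partial sum through k=1: 596.427.
Correction k=2: B_{4}/4! · (f^{(3)}(46) − f^{(3)}(8)) = −1/720 · (0.000314284 − 0.000843334) = 7.34792e-07.
Partial sum through k=2: 596.427.
Correction k=3: B_{6}/6! · (f^{(5)}(46) − f^{(5)}(8)) = 1/30240 · (2.08125e-07 − 4.92031e-07) = -9.38842e-12.
Partial sum through k=3: 596.427.
Correction k=4: B_{8}/8! · (f^{(7)}(46) − f^{(7)}(8)) = −1/1209600 · (1.05786e-10 − 2.38290e-10) = 1.09544e-16.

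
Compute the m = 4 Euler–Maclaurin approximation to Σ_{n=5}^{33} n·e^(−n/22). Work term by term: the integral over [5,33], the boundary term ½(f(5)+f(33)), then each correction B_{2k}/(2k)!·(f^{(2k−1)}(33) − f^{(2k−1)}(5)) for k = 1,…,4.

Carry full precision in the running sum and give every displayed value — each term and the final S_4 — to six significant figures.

S_4 ≈ 208.867

∫_5^33 x·e^(−x/22) dx evaluates to 203.254.
Endpoint term: (f(5) + f(33))/2 = (3.98352 + 7.36330)/2 = 5.67341.
So far: 208.928.
Order-1 term: 1/12 · (-0.111565 − 0.615634) = -0.0606000.
After k=1: 208.867.
Order-2 term: −1/720 · (0.000691519 − 0.00456414) = 5.37863e-06.
After k=2: 208.867.
Order-3 term: 1/30240 · (3.33377e-06 − 1.62320e-05) = -4.26529e-10.
After k=3: 208.867.
Order-4 term: −1/1209600 · (1.08239e-08 − 4.75909e-08) = 3.03960e-14.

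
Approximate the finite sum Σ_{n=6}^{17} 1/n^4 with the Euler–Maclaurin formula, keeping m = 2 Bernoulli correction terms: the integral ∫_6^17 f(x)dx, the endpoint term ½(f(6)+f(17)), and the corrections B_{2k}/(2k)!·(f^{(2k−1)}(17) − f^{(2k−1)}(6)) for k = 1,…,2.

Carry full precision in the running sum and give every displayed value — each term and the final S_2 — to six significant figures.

S_2 ≈ 0.00190919

Integral: ∫_6^17 1/x^4 dx = 0.00147536.
½[f(6) + f(17)] = ½[0.000771605 + 1.19730e-05] = 0.000391789.
Integral + boundary = 0.00186715.
Order-1 term: 1/12 · (-2.81719e-06 − (-0.000514403)) = 4.26322e-05.
Running total after k=1: 0.00190978.
Order-2 term: −1/720 · (-2.92441e-07 − (-0.000428669)) = -5.94968e-07.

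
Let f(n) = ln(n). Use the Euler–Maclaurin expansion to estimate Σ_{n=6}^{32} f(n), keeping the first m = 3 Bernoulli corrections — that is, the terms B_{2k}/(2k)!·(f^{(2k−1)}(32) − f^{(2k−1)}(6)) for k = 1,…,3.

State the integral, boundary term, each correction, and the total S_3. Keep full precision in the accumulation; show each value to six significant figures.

S_3 ≈ 76.7705

∫_6^32 ln(x) dx evaluates to 74.1530.
Endpoint term: (f(6) + f(32))/2 = (1.79176 + 3.46574)/2 = 2.62875.
So far: 76.7817.
Correction k=1: B_{2}/2! · (f^{(1)}(32) − f^{(1)}(6)) = 1/12 · (0.0312500 − 0.166667) = -0.0112847.
Partial sum through k=1: 76.7705.
Correction k=2: B_{4}/4! · (f^{(3)}(32) − f^{(3)}(6)) = −1/720 · (6.10352e-05 − 0.00925926) = 1.27753e-05.
Partial sum through k=2: 76.7705.
Correction k=3: B_{6}/6! · (f^{(5)}(32) − f^{(5)}(6)) = 1/30240 · (7.15256e-07 − 0.00308642) = -1.02040e-07.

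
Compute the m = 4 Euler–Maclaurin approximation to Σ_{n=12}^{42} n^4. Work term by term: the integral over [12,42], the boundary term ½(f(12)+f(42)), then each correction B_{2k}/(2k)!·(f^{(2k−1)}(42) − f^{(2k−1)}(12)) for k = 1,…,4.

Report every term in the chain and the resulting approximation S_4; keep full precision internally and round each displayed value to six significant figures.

S_4 ≈ 2.76788e+07

Integral: ∫_12^42 x^4 dx = 2.60885e+07.
½[f(12) + f(42)] = ½[20736.0 + 3.11170e+06] = 1.56622e+06.
So far: 2.76547e+07.
Order-1 term: 1/12 · (296352 − 6912.00) = 24120.0.
Running total after k=1: 2.76788e+07.
Order-2 term: −1/720 · (1008.00 − 288.000) = -1.00000.
Running total after k=2: 2.76788e+07.
Order-3 term: 1/30240 · (0.00000 − 0.00000) = 0.00000.
Running total after k=3: 2.76788e+07.
Order-4 term: −1/1209600 · (0.00000 − 0.00000) = 0.00000.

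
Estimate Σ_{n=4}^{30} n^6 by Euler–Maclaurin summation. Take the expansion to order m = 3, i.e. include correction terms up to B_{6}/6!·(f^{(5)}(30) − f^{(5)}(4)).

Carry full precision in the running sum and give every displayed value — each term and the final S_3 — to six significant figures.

S_3 ≈ 3.50093e+09

The integral term ∫_4^30 x^6 dx = 3.12428e+09.
Boundary: ½(f(4) + f(30)) = ½(4096.00 + 7.29000e+08) = 3.64502e+08.
Running total after boundary: 3.48879e+09.
k=1: B_{2}/(2)! × [f^{(1)}(30) − f^{(1)}(4)] = 1/12 × (1.45800e+08 − 6144.00) = 1.21495e+07.
Running total after k=1: 3.50093e+09.
k=2: B_{4}/(4)! × [f^{(3)}(30) − f^{(3)}(4)] = −1/720 × (3.24000e+06 − 7680.00) = -4489.33.
Running total after k=2: 3.50093e+09.
k=3: B_{6}/(6)! × [f^{(5)}(30) − f^{(5)}(4)] = 1/30240 × (21600.0 − 2880.00) = 0.619048.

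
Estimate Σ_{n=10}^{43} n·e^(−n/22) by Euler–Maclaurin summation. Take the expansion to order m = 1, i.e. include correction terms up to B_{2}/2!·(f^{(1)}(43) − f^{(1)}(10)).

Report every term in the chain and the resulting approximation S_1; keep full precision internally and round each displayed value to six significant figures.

The integral term ∫_10^43 x·e^(−x/22) dx = 244.325.
Boundary: ½(f(10) + f(43)) = ½(6.34736 + 6.09004) = 6.21870.
Running total after boundary: 250.544.
k=1: B_{2}/(2)! × [f^{(1)}(43) − f^{(1)}(10)] = 1/12 × (-0.135191 − 0.346220) = -0.0401176.

S_1 ≈ 250.504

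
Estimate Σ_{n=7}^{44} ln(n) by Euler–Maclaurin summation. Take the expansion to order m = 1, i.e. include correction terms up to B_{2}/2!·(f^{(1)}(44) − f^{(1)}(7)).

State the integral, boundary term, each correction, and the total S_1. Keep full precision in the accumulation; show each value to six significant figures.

Integral: ∫_7^44 ln(x) dx = 115.883.
Boundary: ½(f(7) + f(44)) = ½(1.94591 + 3.78419) = 2.86505.
Integral + boundary = 118.748.
k=1: B_{2}/(2)! × [f^{(1)}(44) − f^{(1)}(7)] = 1/12 × (0.0227273 − 0.142857) = -0.0100108.

S_1 ≈ 118.738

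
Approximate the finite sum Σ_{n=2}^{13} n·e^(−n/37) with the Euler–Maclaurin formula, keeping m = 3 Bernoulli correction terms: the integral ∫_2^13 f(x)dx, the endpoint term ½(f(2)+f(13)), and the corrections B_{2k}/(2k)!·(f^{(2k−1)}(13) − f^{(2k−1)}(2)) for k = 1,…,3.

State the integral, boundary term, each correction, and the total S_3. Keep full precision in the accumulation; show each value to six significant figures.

Integral: ∫_2^13 x·e^(−x/37) dx = 65.1582.
½[f(2) + f(13)] = ½[1.89476 + 9.14857] = 5.52167.
Running total after boundary: 70.6799.
k=1: B_{2}/(2)! × [f^{(1)}(13) − f^{(1)}(2)] = 1/12 × (0.456478 − 0.896171) = -0.0366411.
Partial sum through k=1: 70.6432.
k=2: B_{4}/(4)! × [f^{(3)}(13) − f^{(3)}(2)] = −1/720 × (0.00136154 − 0.00203867) = 9.40450e-07.
Partial sum through k=2: 70.6432.
k=3: B_{6}/(6)! × [f^{(5)}(13) − f^{(5)}(2)] = 1/30240 × (1.74554e-06 − 2.50016e-06) = -2.49542e-11.

S_3 ≈ 70.6432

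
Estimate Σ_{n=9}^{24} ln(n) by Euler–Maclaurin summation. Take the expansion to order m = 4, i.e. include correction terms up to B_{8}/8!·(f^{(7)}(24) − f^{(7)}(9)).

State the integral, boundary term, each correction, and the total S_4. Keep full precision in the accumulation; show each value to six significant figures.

S_4 ≈ 44.1801

The integral term ∫_9^24 ln(x) dx = 41.4983.
Endpoint term: (f(9) + f(24))/2 = (2.19722 + 3.17805)/2 = 2.68764.
Integral + boundary = 44.1859.
Correction k=1: B_{2}/2! · (f^{(1)}(24) − f^{(1)}(9)) = 1/12 · (0.0416667 − 0.111111) = -0.00578704.
After k=1: 44.1801.
Correction k=2: B_{4}/4! · (f^{(3)}(24) − f^{(3)}(9)) = −1/720 · (0.000144676 − 0.00274348) = 3.60946e-06.
After k=2: 44.1801.
Correction k=3: B_{6}/6! · (f^{(5)}(24) − f^{(5)}(9)) = 1/30240 · (3.01408e-06 − 0.000406442) = -1.33409e-08.
After k=3: 44.1801.
Correction k=4: B_{8}/8! · (f^{(7)}(24) − f^{(7)}(9)) = −1/1209600 · (1.56983e-07 − 0.000150534) = 1.24320e-10.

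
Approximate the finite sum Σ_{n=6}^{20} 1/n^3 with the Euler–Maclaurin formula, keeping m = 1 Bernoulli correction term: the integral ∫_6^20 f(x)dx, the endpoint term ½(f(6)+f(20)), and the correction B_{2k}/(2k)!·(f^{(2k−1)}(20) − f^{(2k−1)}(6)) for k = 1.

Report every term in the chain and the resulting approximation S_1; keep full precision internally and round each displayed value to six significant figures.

∫_6^20 1/x^3 dx evaluates to 0.0126389.
½[f(6) + f(20)] = ½[0.00462963 + 0.000125000] = 0.00237731.
Integral + boundary = 0.0150162.
k=1: B_{2}/(2)! × [f^{(1)}(20) − f^{(1)}(6)] = 1/12 × (-1.87500e-05 − (-0.00231481)) = 0.000191339.

S_1 ≈ 0.0152075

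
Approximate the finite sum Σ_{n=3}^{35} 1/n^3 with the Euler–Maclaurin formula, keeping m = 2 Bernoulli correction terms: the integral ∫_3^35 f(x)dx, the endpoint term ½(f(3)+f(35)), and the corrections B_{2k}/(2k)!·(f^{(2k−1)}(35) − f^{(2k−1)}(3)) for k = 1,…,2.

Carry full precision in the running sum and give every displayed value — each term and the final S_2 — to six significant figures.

S_2 ≈ 0.0766495

∫_3^35 1/x^3 dx evaluates to 0.0551474.
½[f(3) + f(35)] = ½[0.0370370 + 2.33236e-05] = 0.0185302.
So far: 0.0736776.
Correction k=1: B_{2}/2! · (f^{(1)}(35) − f^{(1)}(3)) = 1/12 · (-1.99917e-06 − (-0.0370370)) = 0.00308625.
Partial sum through k=1: 0.0767638.
Correction k=2: B_{4}/4! · (f^{(3)}(35) − f^{(3)}(3)) = −1/720 · (-3.26395e-08 − (-0.0823045)) = -0.000114312.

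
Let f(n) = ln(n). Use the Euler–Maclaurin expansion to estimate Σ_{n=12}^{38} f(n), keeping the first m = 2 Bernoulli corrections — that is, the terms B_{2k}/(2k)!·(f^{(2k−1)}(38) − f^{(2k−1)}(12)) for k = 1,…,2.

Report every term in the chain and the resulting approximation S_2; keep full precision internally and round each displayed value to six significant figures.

S_2 ≈ 85.4659

∫_12^38 ln(x) dx evaluates to 82.4094.
½[f(12) + f(38)] = ½[2.48491 + 3.63759] = 3.06125.
Integral + boundary = 85.4706.
Order-1 term: 1/12 · (0.0263158 − 0.0833333) = -0.00475146.
Partial sum through k=1: 85.4659.
Order-2 term: −1/720 · (3.64485e-05 − 0.00115741) = 1.55689e-06.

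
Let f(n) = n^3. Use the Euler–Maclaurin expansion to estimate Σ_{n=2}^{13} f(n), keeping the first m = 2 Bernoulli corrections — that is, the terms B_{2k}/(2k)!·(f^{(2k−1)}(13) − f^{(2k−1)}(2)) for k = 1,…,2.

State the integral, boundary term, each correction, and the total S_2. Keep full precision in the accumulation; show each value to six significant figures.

S_2 ≈ 8280.00

Integral: ∫_2^13 x^3 dx = 7136.25.
Endpoint term: (f(2) + f(13))/2 = (8.00000 + 2197.00)/2 = 1102.50.
Integral + boundary = 8238.75.
Correction k=1: B_{2}/2! · (f^{(1)}(13) − f^{(1)}(2)) = 1/12 · (507.000 − 12.0000) = 41.2500.
Running total after k=1: 8280.00.
Correction k=2: B_{4}/4! · (f^{(3)}(13) − f^{(3)}(2)) = −1/720 · (6.00000 − 6.00000) = 0.00000.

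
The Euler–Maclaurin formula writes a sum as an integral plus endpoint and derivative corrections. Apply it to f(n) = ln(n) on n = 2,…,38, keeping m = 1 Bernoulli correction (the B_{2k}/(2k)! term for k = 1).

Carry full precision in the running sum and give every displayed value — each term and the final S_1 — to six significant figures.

S_1 ≈ 102.968

Integral: ∫_2^38 ln(x) dx = 100.842.
Endpoint term: (f(2) + f(38))/2 = (0.693147 + 3.63759)/2 = 2.16537.
Running total after boundary: 103.007.
k=1: B_{2}/(2)! × [f^{(1)}(38) − f^{(1)}(2)] = 1/12 × (0.0263158 − 0.500000) = -0.0394737.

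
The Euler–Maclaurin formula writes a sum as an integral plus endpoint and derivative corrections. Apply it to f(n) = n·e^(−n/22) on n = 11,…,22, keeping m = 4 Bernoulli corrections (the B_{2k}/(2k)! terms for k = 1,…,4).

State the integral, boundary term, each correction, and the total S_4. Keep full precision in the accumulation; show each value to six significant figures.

S_4 ≈ 91.5913

Integral: ∫_11^22 x·e^(−x/22) dx = 84.2340.
Boundary: ½(f(11) + f(22)) = ½(6.67184 + 8.09335) = 7.38259.
Integral + boundary = 91.6166.
k=1: B_{2}/(2)! × [f^{(1)}(22) − f^{(1)}(11)] = 1/12 × (0.00000 − 0.303265) = -0.0252721.
Partial sum through k=1: 91.5913.
k=2: B_{4}/(4)! × [f^{(3)}(22) − f^{(3)}(11)] = −1/720 × (0.00152016 − 0.00313291) = 2.23992e-06.
Partial sum through k=2: 91.5913.
k=3: B_{6}/(6)! × [f^{(5)}(22) − f^{(5)}(11)] = 1/30240 × (6.28167e-06 − 1.16513e-05) = -1.77567e-10.
Partial sum through k=3: 91.5913.
k=4: B_{8}/(8)! × [f^{(7)}(22) − f^{(7)}(11)] = −1/1209600 × (1.94680e-08 − 3.47720e-08) = 1.26522e-14.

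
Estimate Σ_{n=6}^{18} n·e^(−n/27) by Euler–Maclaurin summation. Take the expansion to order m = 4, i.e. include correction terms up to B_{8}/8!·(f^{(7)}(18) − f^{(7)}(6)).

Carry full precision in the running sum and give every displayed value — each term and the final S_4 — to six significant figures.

S_4 ≈ 96.6406

∫_6^18 x·e^(−x/27) dx evaluates to 89.6552.
Endpoint term: (f(6) + f(18))/2 = (4.80442 + 9.24151)/2 = 7.02297.
Running total after boundary: 96.6782.
k=1: B_{2}/(2)! × [f^{(1)}(18) − f^{(1)}(6)] = 1/12 × (0.171139 − 0.622796) = -0.0376381.
Partial sum through k=1: 96.6406.
k=2: B_{4}/(4)! × [f^{(3)}(18) − f^{(3)}(6)] = −1/720 × (0.00164331 − 0.00305113) = 1.95530e-06.
Partial sum through k=2: 96.6406.
k=3: B_{6}/(6)! × [f^{(5)}(18) − f^{(5)}(6)] = 1/30240 × (4.18637e-06 − 7.19881e-06) = -9.96180e-11.
Partial sum through k=3: 96.6406.
k=4: B_{8}/(8)! × [f^{(7)}(18) − f^{(7)}(6)] = −1/1209600 × (8.39306e-09 − 1.40086e-08) = 4.64248e-15.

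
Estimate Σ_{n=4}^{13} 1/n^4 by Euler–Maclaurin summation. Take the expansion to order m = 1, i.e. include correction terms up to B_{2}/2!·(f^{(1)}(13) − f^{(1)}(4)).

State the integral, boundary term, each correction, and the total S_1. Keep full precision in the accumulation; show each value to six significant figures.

∫_4^13 1/x^4 dx evaluates to 0.00505661.
Endpoint term: (f(4) + f(13))/2 = (0.00390625 + 3.50128e-05)/2 = 0.00197063.
So far: 0.00702724.
Order-1 term: 1/12 · (-1.07732e-05 − (-0.00390625)) = 0.000324623.

S_1 ≈ 0.00735187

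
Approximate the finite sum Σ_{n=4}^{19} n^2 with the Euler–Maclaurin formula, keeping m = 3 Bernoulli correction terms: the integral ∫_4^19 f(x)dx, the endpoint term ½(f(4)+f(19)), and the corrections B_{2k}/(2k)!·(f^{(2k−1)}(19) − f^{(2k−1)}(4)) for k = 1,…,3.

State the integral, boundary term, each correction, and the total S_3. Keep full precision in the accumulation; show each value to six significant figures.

The integral term ∫_4^19 x^2 dx = 2265.00.
Endpoint term: (f(4) + f(19))/2 = (16.0000 + 361.000)/2 = 188.500.
So far: 2453.50.
k=1: B_{2}/(2)! × [f^{(1)}(19) − f^{(1)}(4)] = 1/12 × (38.0000 − 8.00000) = 2.50000.
Partial sum through k=1: 2456.00.
k=2: B_{4}/(4)! × [f^{(3)}(19) − f^{(3)}(4)] = −1/720 × (0.00000 − 0.00000) = 0.00000.
Partial sum through k=2: 2456.00.
k=3: B_{6}/(6)! × [f^{(5)}(19) − f^{(5)}(4)] = 1/30240 × (0.00000 − 0.00000) = 0.00000.

S_3 ≈ 2456.00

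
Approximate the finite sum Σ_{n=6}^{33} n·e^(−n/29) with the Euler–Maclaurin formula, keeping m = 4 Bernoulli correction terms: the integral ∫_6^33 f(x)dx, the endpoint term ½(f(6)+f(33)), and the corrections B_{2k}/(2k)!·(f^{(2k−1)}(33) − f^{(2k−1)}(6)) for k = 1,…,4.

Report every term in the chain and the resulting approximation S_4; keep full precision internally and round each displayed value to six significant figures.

∫_6^33 x·e^(−x/29) dx evaluates to 249.075.
½[f(6) + f(33)] = ½[4.87862 + 10.5759] = 7.72725.
Integral + boundary = 256.802.
Order-1 term: 1/12 · (-0.0442043 − 0.644875) = -0.0574233.
Running total after k=1: 256.745.
Order-2 term: −1/720 · (0.000709582 − 0.00270046) = 2.76510e-06.
Running total after k=2: 256.745.
Order-3 term: 1/30240 · (1.74997e-06 − 5.51024e-06) = -1.24348e-10.
Running total after k=3: 256.745.
Order-4 term: −1/1209600 · (3.15839e-09 − 9.28595e-09) = 5.06577e-15.

S_4 ≈ 256.745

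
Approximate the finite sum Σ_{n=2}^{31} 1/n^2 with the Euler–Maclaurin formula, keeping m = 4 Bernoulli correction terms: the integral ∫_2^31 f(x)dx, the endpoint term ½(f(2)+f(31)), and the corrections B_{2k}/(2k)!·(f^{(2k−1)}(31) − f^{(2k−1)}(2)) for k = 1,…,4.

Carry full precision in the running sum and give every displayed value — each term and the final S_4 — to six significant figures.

S_4 ≈ 0.613169

∫_2^31 1/x^2 dx evaluates to 0.467742.
Endpoint term: (f(2) + f(31))/2 = (0.250000 + 0.00104058)/2 = 0.125520.
Running total after boundary: 0.593262.
Order-1 term: 1/12 · (-6.71344e-05 − (-0.250000)) = 0.0208277.
Running total after k=1: 0.614090.
Order-2 term: −1/720 · (-8.38306e-07 − (-0.750000)) = -0.00104167.
Running total after k=2: 0.613048.
Order-3 term: 1/30240 · (-2.61698e-08 − (-5.62500)) = 0.000186012.
Running total after k=3: 0.613234.
Order-4 term: −1/1209600 · (-1.52498e-09 − (-78.7500)) = -6.51042e-05.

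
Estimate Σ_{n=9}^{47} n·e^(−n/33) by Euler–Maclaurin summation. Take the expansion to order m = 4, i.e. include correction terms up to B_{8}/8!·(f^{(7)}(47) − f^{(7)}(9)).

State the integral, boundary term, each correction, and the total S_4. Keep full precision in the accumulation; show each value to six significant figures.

S_4 ≈ 428.766

The integral term ∫_9^47 x·e^(−x/33) dx = 419.739.
Endpoint term: (f(9) + f(47))/2 = (6.85170 + 11.3125)/2 = 9.08208.
Integral + boundary = 428.821.
Correction k=1: B_{2}/2! · (f^{(1)}(47) − f^{(1)}(9)) = 1/12 · (-0.102111 − 0.553673) = -0.0546487.
Partial sum through k=1: 428.766.
Correction k=2: B_{4}/4! · (f^{(3)}(47) − f^{(3)}(9)) = −1/720 · (0.000348274 − 0.00190659) = 2.16432e-06.
Partial sum through k=2: 428.766.
Correction k=3: B_{6}/6! · (f^{(5)}(47) − f^{(5)}(9)) = 1/30240 · (7.25724e-07 − 3.03467e-06) = -7.63539e-11.
Partial sum through k=3: 428.766.
Correction k=4: B_{8}/8! · (f^{(7)}(47) − f^{(7)}(9)) = −1/1209600 · (1.03915e-09 − 3.96562e-09) = 2.41937e-15.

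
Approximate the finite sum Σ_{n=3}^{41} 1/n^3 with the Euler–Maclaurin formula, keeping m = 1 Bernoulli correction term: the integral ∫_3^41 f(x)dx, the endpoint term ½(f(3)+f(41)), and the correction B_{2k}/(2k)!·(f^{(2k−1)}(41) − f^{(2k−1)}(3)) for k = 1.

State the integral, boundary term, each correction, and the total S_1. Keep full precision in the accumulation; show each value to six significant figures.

S_1 ≈ 0.0768702

∫_3^41 1/x^3 dx evaluates to 0.0552581.
Boundary: ½(f(3) + f(41)) = ½(0.0370370 + 1.45094e-05) = 0.0185258.
Integral + boundary = 0.0737839.
Correction k=1: B_{2}/2! · (f^{(1)}(41) − f^{(1)}(3)) = 1/12 · (-1.06166e-06 − (-0.0370370)) = 0.00308633.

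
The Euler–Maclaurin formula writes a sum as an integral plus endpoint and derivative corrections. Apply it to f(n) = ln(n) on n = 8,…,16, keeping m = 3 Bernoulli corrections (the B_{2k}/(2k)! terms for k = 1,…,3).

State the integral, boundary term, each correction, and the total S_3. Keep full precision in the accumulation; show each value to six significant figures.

S_3 ≈ 22.1467

∫_8^16 ln(x) dx evaluates to 19.7259.
½[f(8) + f(16)] = ½[2.07944 + 2.77259] = 2.42602.
Integral + boundary = 22.1519.
Correction k=1: B_{2}/2! · (f^{(1)}(16) − f^{(1)}(8)) = 1/12 · (0.0625000 − 0.125000) = -0.00520833.
Partial sum through k=1: 22.1467.
Correction k=2: B_{4}/4! · (f^{(3)}(16) − f^{(3)}(8)) = −1/720 · (0.000488281 − 0.00390625) = 4.74718e-06.
Partial sum through k=2: 22.1467.
Correction k=3: B_{6}/6! · (f^{(5)}(16) − f^{(5)}(8)) = 1/30240 · (2.28882e-05 − 0.000732422) = -2.34634e-08.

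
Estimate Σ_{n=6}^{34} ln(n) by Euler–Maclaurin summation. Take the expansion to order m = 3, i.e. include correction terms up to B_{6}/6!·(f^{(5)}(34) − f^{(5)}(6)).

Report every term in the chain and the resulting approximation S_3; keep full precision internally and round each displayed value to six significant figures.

S_3 ≈ 83.7933

∫_6^34 ln(x) dx evaluates to 81.1457.
Endpoint term: (f(6) + f(34))/2 = (1.79176 + 3.52636)/2 = 2.65906.
So far: 83.8048.
k=1: B_{2}/(2)! × [f^{(1)}(34) − f^{(1)}(6)] = 1/12 × (0.0294118 − 0.166667) = -0.0114379.
Running total after k=1: 83.7933.
k=2: B_{4}/(4)! × [f^{(3)}(34) − f^{(3)}(6)] = −1/720 × (5.08854e-05 − 0.00925926) = 1.27894e-05.
Running total after k=2: 83.7933.
k=3: B_{6}/(6)! × [f^{(5)}(34) − f^{(5)}(6)] = 1/30240 × (5.28222e-07 − 0.00308642) = -1.02047e-07.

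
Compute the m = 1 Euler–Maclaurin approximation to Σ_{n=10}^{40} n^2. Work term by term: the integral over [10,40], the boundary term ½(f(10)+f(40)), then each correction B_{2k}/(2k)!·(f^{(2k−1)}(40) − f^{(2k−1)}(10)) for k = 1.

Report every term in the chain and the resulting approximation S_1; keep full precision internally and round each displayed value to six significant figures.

Integral: ∫_10^40 x^2 dx = 21000.0.
Endpoint term: (f(10) + f(40))/2 = (100.000 + 1600.00)/2 = 850.000.
Running total after boundary: 21850.0.
Correction k=1: B_{2}/2! · (f^{(1)}(40) − f^{(1)}(10)) = 1/12 · (80.0000 − 20.0000) = 5.00000.

S_1 ≈ 21855.0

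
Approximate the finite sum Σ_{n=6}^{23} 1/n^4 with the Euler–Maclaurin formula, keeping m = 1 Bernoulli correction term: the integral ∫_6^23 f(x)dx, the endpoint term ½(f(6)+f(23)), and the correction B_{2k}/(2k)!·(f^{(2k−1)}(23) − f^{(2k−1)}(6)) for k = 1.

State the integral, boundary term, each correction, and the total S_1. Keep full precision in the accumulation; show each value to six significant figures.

∫_6^23 1/x^4 dx evaluates to 0.00151581.
Endpoint term: (f(6) + f(23))/2 = (0.000771605 + 3.57346e-06)/2 = 0.000387589.
Integral + boundary = 0.00190340.
k=1: B_{2}/(2)! × [f^{(1)}(23) − f^{(1)}(6)] = 1/12 × (-6.21471e-07 − (-0.000514403)) = 4.28152e-05.

S_1 ≈ 0.00194622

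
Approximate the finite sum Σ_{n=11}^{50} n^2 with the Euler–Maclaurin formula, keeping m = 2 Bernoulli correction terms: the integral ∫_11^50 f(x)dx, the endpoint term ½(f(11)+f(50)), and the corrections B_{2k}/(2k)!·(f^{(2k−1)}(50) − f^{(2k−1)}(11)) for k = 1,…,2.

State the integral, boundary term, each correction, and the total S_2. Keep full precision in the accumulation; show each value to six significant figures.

Integral: ∫_11^50 x^2 dx = 41223.0.
Boundary: ½(f(11) + f(50)) = ½(121.000 + 2500.00) = 1310.50.
Integral + boundary = 42533.5.
k=1: B_{2}/(2)! × [f^{(1)}(50) − f^{(1)}(11)] = 1/12 × (100.000 − 22.0000) = 6.50000.
Partial sum through k=1: 42540.0.
k=2: B_{4}/(4)! × [f^{(3)}(50) − f^{(3)}(11)] = −1/720 × (0.00000 − 0.00000) = 0.00000.

S_2 ≈ 42540.0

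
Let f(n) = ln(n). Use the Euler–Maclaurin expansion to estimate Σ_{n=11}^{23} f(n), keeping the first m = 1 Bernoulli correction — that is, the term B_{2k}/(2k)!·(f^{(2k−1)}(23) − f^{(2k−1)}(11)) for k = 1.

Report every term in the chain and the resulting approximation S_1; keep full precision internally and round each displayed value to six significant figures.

S_1 ≈ 36.5023

∫_11^23 ln(x) dx evaluates to 33.7395.
½[f(11) + f(23)] = ½[2.39790 + 3.13549] = 2.76669.
Integral + boundary = 36.5062.
Order-1 term: 1/12 · (0.0434783 − 0.0909091) = -0.00395257.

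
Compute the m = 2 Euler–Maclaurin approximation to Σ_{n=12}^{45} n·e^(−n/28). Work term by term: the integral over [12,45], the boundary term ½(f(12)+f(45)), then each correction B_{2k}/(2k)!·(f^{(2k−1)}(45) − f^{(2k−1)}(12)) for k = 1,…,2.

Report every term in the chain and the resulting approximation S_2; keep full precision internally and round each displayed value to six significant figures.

S_2 ≈ 328.250

∫_12^45 x·e^(−x/28) dx evaluates to 319.872.
Endpoint term: (f(12) + f(45))/2 = (7.81727 + 9.02068)/2 = 8.41897.
Running total after boundary: 328.291.
Correction k=1: B_{2}/2! · (f^{(1)}(45) − f^{(1)}(12)) = 1/12 · (-0.121708 − 0.372251) = -0.0411632.
Running total after k=1: 328.250.
Correction k=2: B_{4}/4! · (f^{(3)}(45) − f^{(3)}(12)) = −1/720 · (0.000356137 − 0.00213664) = 2.47293e-06.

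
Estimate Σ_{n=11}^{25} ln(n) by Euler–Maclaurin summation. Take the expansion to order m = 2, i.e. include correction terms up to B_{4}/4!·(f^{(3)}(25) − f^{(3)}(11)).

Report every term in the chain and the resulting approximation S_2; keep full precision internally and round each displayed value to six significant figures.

S_2 ≈ 42.8992

∫_11^25 ln(x) dx evaluates to 40.0950.
½[f(11) + f(25)] = ½[2.39790 + 3.21888] = 2.80839.
Integral + boundary = 42.9034.
Correction k=1: B_{2}/2! · (f^{(1)}(25) − f^{(1)}(11)) = 1/12 · (0.0400000 − 0.0909091) = -0.00424242.
Running total after k=1: 42.8992.
Correction k=2: B_{4}/4! · (f^{(3)}(25) − f^{(3)}(11)) = −1/720 · (0.000128000 − 0.00150263) = 1.90921e-06.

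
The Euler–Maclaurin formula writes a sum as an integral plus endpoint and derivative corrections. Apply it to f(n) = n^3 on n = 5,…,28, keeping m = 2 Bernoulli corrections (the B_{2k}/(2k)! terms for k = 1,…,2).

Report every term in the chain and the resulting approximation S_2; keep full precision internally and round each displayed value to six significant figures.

∫_5^28 x^3 dx evaluates to 153508.
Endpoint term: (f(5) + f(28))/2 = (125.000 + 21952.0)/2 = 11038.5.
Running total after boundary: 164546.
Order-1 term: 1/12 · (2352.00 − 75.0000) = 189.750.
Running total after k=1: 164736.
Order-2 term: −1/720 · (6.00000 − 6.00000) = 0.00000.

S_2 ≈ 164736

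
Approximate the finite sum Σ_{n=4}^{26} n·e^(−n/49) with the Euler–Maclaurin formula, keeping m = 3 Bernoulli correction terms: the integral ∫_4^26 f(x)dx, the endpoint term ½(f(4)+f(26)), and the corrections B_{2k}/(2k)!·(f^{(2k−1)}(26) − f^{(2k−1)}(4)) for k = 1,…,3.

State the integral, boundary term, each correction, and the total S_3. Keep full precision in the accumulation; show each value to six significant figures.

The integral term ∫_4^26 x·e^(−x/49) dx = 231.623.
Boundary: ½(f(4) + f(26)) = ½(3.68644 + 15.2944) = 9.49040.
So far: 241.113.
k=1: B_{2}/(2)! × [f^{(1)}(26) − f^{(1)}(4)] = 1/12 × (0.276115 − 0.846377) = -0.0475218.
After k=1: 241.066.
k=2: B_{4}/(4)! × [f^{(3)}(26) − f^{(3)}(4)] = −1/720 × (0.000605000 − 0.00112020) = 7.15555e-07.
After k=2: 241.066.
k=3: B_{6}/(6)! × [f^{(5)}(26) − f^{(5)}(4)] = 1/30240 × (4.56060e-07 − 7.86292e-07) = -1.09204e-11.

S_3 ≈ 241.066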